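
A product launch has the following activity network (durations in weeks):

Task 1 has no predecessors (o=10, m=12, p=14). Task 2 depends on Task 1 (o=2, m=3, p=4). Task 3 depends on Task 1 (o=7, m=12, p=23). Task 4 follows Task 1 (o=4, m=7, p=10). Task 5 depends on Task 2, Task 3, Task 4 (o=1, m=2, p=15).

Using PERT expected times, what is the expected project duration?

te_Task 1 = (10 + 4·12 + 14)/6 = 72/6 = 12
te_Task 2 = (2 + 4·3 + 4)/6 = 18/6 = 3
te_Task 3 = (7 + 4·12 + 23)/6 = 78/6 = 13
te_Task 4 = (4 + 4·7 + 10)/6 = 42/6 = 7
te_Task 5 = (1 + 4·2 + 15)/6 = 24/6 = 4

Forward pass:
ES_Task 1 = 0; EF_Task 1 = 12
ES_Task 2 = 12; EF_Task 2 = 12+3 = 15
ES_Task 3 = 12; EF_Task 3 = 12+13 = 25
ES_Task 4 = 12; EF_Task 4 = 12+7 = 19
ES_Task 5 = max(EF_Task 2=15, EF_Task 3=25, EF_Task 4=19) = 25; EF_Task 5 = 25+4 = 29
Expected project duration μ = 29 weeks. Critical path: Task 1 → Task 3 → Task 5.

29 weeks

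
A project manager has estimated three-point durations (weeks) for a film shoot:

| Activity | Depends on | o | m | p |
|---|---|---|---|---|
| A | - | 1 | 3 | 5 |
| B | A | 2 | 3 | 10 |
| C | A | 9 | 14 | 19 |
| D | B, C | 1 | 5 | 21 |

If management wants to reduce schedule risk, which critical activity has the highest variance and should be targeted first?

D

te_A = (1 + 4·3 + 5)/6 = 18/6 = 3; σ²_A = ((5−1)/6)² = 0.444
te_B = (2 + 4·3 + 10)/6 = 24/6 = 4; σ²_B = ((10−2)/6)² = 1.778
te_C = (9 + 4·14 + 19)/6 = 84/6 = 14; σ²_C = ((19−9)/6)² = 2.778
te_D = (1 + 4·5 + 21)/6 = 42/6 = 7; σ²_D = ((21−1)/6)² = 11.111

Forward pass:
ES_A = 0; EF_A = 3
ES_B = 3; EF_B = 3+4 = 7
ES_C = 3; EF_C = 3+14 = 17
ES_D = max(EF_B=7, EF_C=17) = 17; EF_D = 17+7 = 24
Expected project duration μ = 24 weeks. Critical path: A → C → D.

Variances on critical path: σ²_A=0.444, σ²_C=2.778, σ²_D=11.111.
Largest is σ²_D = 11.111.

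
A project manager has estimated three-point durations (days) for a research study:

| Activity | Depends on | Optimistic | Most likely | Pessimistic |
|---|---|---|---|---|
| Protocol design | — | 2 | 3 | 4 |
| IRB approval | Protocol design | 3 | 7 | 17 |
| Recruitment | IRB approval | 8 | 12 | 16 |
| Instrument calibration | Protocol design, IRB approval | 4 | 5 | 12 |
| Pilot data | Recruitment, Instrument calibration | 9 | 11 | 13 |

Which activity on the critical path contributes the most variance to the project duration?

IRB approval

te_Protocol design = (2 + 4·3 + 4)/6 = 18/6 = 3; σ²_Protocol design = ((4−2)/6)² = 0.111
te_IRB approval = (3 + 4·7 + 17)/6 = 48/6 = 8; σ²_IRB approval = ((17−3)/6)² = 5.444
te_Recruitment = (8 + 4·12 + 16)/6 = 72/6 = 12; σ²_Recruitment = ((16−8)/6)² = 1.778
te_Instrument calibration = (4 + 4·5 + 12)/6 = 36/6 = 6; σ²_Instrument calibration = ((12−4)/6)² = 1.778
te_Pilot data = (9 + 4·11 + 13)/6 = 66/6 = 11; σ²_Pilot data = ((13−9)/6)² = 0.444

Forward pass:
ES_Protocol design = 0; EF_Protocol design = 3
ES_IRB approval = 3; EF_IRB approval = 3+8 = 11
ES_Recruitment = 11; EF_Recruitment = 11+12 = 23
ES_Instrument calibration = max(EF_Protocol design=3, EF_IRB approval=11) = 11; EF_Instrument calibration = 11+6 = 17
ES_Pilot data = max(EF_Recruitment=23, EF_Instrument calibration=17) = 23; EF_Pilot data = 23+11 = 34
Expected project duration μ = 34 days. Critical path: Protocol design → IRB approval → Recruitment → Pilot data.

Variances on critical path: σ²_Protocol design=0.111, σ²_IRB approval=5.444, σ²_Recruitment=1.778, σ²_Pilot data=0.444.
Largest is σ²_IRB approval = 5.444.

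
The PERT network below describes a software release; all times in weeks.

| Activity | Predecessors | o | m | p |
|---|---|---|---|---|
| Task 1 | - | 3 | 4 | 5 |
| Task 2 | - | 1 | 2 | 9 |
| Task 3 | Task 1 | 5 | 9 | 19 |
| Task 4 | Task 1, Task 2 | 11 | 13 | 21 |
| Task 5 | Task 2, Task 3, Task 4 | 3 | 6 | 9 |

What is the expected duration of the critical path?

te_Task 1 = (3 + 4·4 + 5)/6 = 24/6 = 4
te_Task 2 = (1 + 4·2 + 9)/6 = 18/6 = 3
te_Task 3 = (5 + 4·9 + 19)/6 = 60/6 = 10
te_Task 4 = (11 + 4·13 + 21)/6 = 84/6 = 14
te_Task 5 = (3 + 4·6 + 9)/6 = 36/6 = 6

Forward pass:
ES_Task 1 = 0; EF_Task 1 = 4
ES_Task 2 = 0; EF_Task 2 = 3
ES_Task 3 = 4; EF_Task 3 = 4+10 = 14
ES_Task 4 = max(EF_Task 1=4, EF_Task 2=3) = 4; EF_Task 4 = 4+14 = 18
ES_Task 5 = max(EF_Task 2=3, EF_Task 3=14, EF_Task 4=18) = 18; EF_Task 5 = 18+6 = 24
Expected project duration μ = 24 weeks. Critical path: Task 1 → Task 4 → Task 5.

24 weeks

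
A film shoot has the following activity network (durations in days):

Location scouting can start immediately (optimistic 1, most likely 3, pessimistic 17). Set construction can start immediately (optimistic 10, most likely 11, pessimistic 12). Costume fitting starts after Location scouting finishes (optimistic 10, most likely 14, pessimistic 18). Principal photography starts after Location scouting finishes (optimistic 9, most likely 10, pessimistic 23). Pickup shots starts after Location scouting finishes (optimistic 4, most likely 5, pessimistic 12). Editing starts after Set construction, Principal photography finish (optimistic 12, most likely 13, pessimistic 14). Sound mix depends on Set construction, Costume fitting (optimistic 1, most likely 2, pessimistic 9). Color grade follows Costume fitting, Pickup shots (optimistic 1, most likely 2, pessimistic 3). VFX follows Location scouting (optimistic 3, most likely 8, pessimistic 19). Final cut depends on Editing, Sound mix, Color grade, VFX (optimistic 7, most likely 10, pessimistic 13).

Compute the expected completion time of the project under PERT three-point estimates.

40 days

te_Location scouting = (1 + 4·3 + 17)/6 = 30/6 = 5
te_Set construction = (10 + 4·11 + 12)/6 = 66/6 = 11
te_Costume fitting = (10 + 4·14 + 18)/6 = 84/6 = 14
te_Principal photography = (9 + 4·10 + 23)/6 = 72/6 = 12
te_Pickup shots = (4 + 4·5 + 12)/6 = 36/6 = 6
te_Editing = (12 + 4·13 + 14)/6 = 78/6 = 13
te_Sound mix = (1 + 4·2 + 9)/6 = 18/6 = 3
te_Color grade = (1 + 4·2 + 3)/6 = 12/6 = 2
te_VFX = (3 + 4·8 + 19)/6 = 54/6 = 9
te_Final cut = (7 + 4·10 + 13)/6 = 60/6 = 10

Forward pass:
ES_Location scouting = 0; EF_Location scouting = 5
ES_Set construction = 0; EF_Set construction = 11
ES_Costume fitting = 5; EF_Costume fitting = 5+14 = 19
ES_Principal photography = 5; EF_Principal photography = 5+12 = 17
ES_Pickup shots = 5; EF_Pickup shots = 5+6 = 11
ES_Editing = max(EF_Set construction=11, EF_Principal photography=17) = 17; EF_Editing = 17+13 = 30
ES_Sound mix = max(EF_Set construction=11, EF_Costume fitting=19) = 19; EF_Sound mix = 19+3 = 22
ES_Color grade = max(EF_Costume fitting=19, EF_Pickup shots=11) = 19; EF_Color grade = 19+2 = 21
ES_VFX = 5; EF_VFX = 5+9 = 14
ES_Final cut = max(EF_Editing=30, EF_Sound mix=22, EF_Color grade=21, EF_VFX=14) = 30; EF_Final cut = 30+10 = 40
Expected project duration μ = 40 days. Critical path: Location scouting → Principal photography → Editing → Final cut.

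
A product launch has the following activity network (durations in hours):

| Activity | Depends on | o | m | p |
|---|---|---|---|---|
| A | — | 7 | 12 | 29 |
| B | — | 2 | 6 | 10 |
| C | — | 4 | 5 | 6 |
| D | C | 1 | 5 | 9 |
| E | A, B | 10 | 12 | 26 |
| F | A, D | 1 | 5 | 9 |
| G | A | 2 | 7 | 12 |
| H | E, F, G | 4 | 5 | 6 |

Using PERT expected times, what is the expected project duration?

33 hours

te_A = (7 + 4·12 + 29)/6 = 84/6 = 14
te_B = (2 + 4·6 + 10)/6 = 36/6 = 6
te_C = (4 + 4·5 + 6)/6 = 30/6 = 5
te_D = (1 + 4·5 + 9)/6 = 30/6 = 5
te_E = (10 + 4·12 + 26)/6 = 84/6 = 14
te_F = (1 + 4·5 + 9)/6 = 30/6 = 5
te_G = (2 + 4·7 + 12)/6 = 42/6 = 7
te_H = (4 + 4·5 + 6)/6 = 30/6 = 5

Forward pass:
ES_A = 0; EF_A = 14
ES_B = 0; EF_B = 6
ES_C = 0; EF_C = 5
ES_D = 5; EF_D = 5+5 = 10
ES_E = max(EF_A=14, EF_B=6) = 14; EF_E = 14+14 = 28
ES_F = max(EF_A=14, EF_D=10) = 14; EF_F = 14+5 = 19
ES_G = 14; EF_G = 14+7 = 21
ES_H = max(EF_E=28, EF_F=19, EF_G=21) = 28; EF_H = 28+5 = 33
Expected project duration μ = 33 hours. Critical path: A → E → H.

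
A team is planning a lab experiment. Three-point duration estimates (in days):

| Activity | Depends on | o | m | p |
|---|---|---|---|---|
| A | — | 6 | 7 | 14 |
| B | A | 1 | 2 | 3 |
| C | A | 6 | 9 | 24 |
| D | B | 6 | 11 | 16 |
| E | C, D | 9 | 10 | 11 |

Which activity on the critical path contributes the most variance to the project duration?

D

te_A = (6 + 4·7 + 14)/6 = 48/6 = 8; σ²_A = ((14−6)/6)² = 1.778
te_B = (1 + 4·2 + 3)/6 = 12/6 = 2; σ²_B = ((3−1)/6)² = 0.111
te_C = (6 + 4·9 + 24)/6 = 66/6 = 11; σ²_C = ((24−6)/6)² = 9.000
te_D = (6 + 4·11 + 16)/6 = 66/6 = 11; σ²_D = ((16−6)/6)² = 2.778
te_E = (9 + 4·10 + 11)/6 = 60/6 = 10; σ²_E = ((11−9)/6)² = 0.111

Forward pass:
ES_A = 0; EF_A = 8
ES_B = 8; EF_B = 8+2 = 10
ES_C = 8; EF_C = 8+11 = 19
ES_D = 10; EF_D = 10+11 = 21
ES_E = max(EF_C=19, EF_D=21) = 21; EF_E = 21+10 = 31
Expected project duration μ = 31 days. Critical path: A → B → D → E.

Variances on critical path: σ²_A=1.778, σ²_B=0.111, σ²_D=2.778, σ²_E=0.111.
Largest is σ²_D = 2.778.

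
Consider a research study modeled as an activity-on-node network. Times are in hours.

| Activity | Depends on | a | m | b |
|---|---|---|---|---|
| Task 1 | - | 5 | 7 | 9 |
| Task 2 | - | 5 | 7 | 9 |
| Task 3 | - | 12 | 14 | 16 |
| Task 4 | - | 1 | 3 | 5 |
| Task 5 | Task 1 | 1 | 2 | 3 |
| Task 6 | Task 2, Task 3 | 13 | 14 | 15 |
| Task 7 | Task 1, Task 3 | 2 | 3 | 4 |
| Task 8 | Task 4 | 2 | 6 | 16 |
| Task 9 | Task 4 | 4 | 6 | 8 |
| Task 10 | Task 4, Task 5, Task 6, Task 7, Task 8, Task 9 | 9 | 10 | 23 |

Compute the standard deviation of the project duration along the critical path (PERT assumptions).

2.45 hours

te_Task 1 = (5 + 4·7 + 9)/6 = 42/6 = 7; σ²_Task 1 = ((9−5)/6)² = 0.444
te_Task 2 = (5 + 4·7 + 9)/6 = 42/6 = 7; σ²_Task 2 = ((9−5)/6)² = 0.444
te_Task 3 = (12 + 4·14 + 16)/6 = 84/6 = 14; σ²_Task 3 = ((16−12)/6)² = 0.444
te_Task 4 = (1 + 4·3 + 5)/6 = 18/6 = 3; σ²_Task 4 = ((5−1)/6)² = 0.444
te_Task 5 = (1 + 4·2 + 3)/6 = 12/6 = 2; σ²_Task 5 = ((3−1)/6)² = 0.111
te_Task 6 = (13 + 4·14 + 15)/6 = 84/6 = 14; σ²_Task 6 = ((15−13)/6)² = 0.111
te_Task 7 = (2 + 4·3 + 4)/6 = 18/6 = 3; σ²_Task 7 = ((4−2)/6)² = 0.111
te_Task 8 = (2 + 4·6 + 16)/6 = 42/6 = 7; σ²_Task 8 = ((16−2)/6)² = 5.444
te_Task 9 = (4 + 4·6 + 8)/6 = 36/6 = 6; σ²_Task 9 = ((8−4)/6)² = 0.444
te_Task 10 = (9 + 4·10 + 23)/6 = 72/6 = 12; σ²_Task 10 = ((23−9)/6)² = 5.444

Forward pass:
ES_Task 1 = 0; EF_Task 1 = 7
ES_Task 2 = 0; EF_Task 2 = 7
ES_Task 3 = 0; EF_Task 3 = 14
ES_Task 4 = 0; EF_Task 4 = 3
ES_Task 5 = 7; EF_Task 5 = 7+2 = 9
ES_Task 6 = max(EF_Task 2=7, EF_Task 3=14) = 14; EF_Task 6 = 14+14 = 28
ES_Task 7 = max(EF_Task 1=7, EF_Task 3=14) = 14; EF_Task 7 = 14+3 = 17
ES_Task 8 = 3; EF_Task 8 = 3+7 = 10
ES_Task 9 = 3; EF_Task 9 = 3+6 = 9
ES_Task 10 = max(EF_Task 4=3, EF_Task 5=9, EF_Task 6=28, EF_Task 7=17, EF_Task 8=10, EF_Task 9=9) = 28; EF_Task 10 = 28+12 = 40
Expected project duration μ = 40 hours. Critical path: Task 3 → Task 6 → Task 10.

Variance along critical path = 0.444 + 0.111 + 5.444 = 6.000
σ = √6.000 = 2.449 hours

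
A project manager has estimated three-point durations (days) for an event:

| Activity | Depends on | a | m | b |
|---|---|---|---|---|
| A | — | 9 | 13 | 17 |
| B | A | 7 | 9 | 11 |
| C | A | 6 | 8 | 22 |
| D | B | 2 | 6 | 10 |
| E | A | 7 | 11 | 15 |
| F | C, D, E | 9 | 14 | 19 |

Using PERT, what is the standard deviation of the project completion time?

te_A = (9 + 4·13 + 17)/6 = 78/6 = 13; σ²_A = ((17−9)/6)² = 1.778
te_B = (7 + 4·9 + 11)/6 = 54/6 = 9; σ²_B = ((11−7)/6)² = 0.444
te_C = (6 + 4·8 + 22)/6 = 60/6 = 10; σ²_C = ((22−6)/6)² = 7.111
te_D = (2 + 4·6 + 10)/6 = 36/6 = 6; σ²_D = ((10−2)/6)² = 1.778
te_E = (7 + 4·11 + 15)/6 = 66/6 = 11; σ²_E = ((15−7)/6)² = 1.778
te_F = (9 + 4·14 + 19)/6 = 84/6 = 14; σ²_F = ((19−9)/6)² = 2.778

Forward pass:
ES_A = 0; EF_A = 13
ES_B = 13; EF_B = 13+9 = 22
ES_C = 13; EF_C = 13+10 = 23
ES_D = 22; EF_D = 22+6 = 28
ES_E = 13; EF_E = 13+11 = 24
ES_F = max(EF_C=23, EF_D=28, EF_E=24) = 28; EF_F = 28+14 = 42
Expected project duration μ = 42 days. Critical path: A → B → D → F.

Variance along critical path = 1.778 + 0.444 + 1.778 + 2.778 = 6.778
σ = √6.778 = 2.603 days

2.60 days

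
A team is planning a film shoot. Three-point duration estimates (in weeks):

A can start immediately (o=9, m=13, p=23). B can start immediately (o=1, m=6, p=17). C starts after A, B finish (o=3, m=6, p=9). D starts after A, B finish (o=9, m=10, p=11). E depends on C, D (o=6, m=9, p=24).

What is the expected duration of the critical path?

35 weeks

te_A = (9 + 4·13 + 23)/6 = 84/6 = 14
te_B = (1 + 4·6 + 17)/6 = 42/6 = 7
te_C = (3 + 4·6 + 9)/6 = 36/6 = 6
te_D = (9 + 4·10 + 11)/6 = 60/6 = 10
te_E = (6 + 4·9 + 24)/6 = 66/6 = 11

Forward pass:
ES_A = 0; EF_A = 14
ES_B = 0; EF_B = 7
ES_C = max(EF_A=14, EF_B=7) = 14; EF_C = 14+6 = 20
ES_D = max(EF_A=14, EF_B=7) = 14; EF_D = 14+10 = 24
ES_E = max(EF_C=20, EF_D=24) = 24; EF_E = 24+11 = 35
Expected project duration μ = 35 weeks. Critical path: A → D → E.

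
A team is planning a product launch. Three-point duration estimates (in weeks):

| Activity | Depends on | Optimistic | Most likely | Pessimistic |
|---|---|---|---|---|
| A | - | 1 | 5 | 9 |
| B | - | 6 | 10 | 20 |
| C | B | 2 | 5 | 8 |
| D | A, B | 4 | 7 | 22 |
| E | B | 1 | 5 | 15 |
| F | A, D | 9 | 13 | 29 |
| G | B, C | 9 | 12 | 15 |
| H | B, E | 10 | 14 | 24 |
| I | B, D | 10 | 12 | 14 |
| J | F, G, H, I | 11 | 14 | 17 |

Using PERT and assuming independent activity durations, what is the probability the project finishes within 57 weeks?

0.940

te_A = (1 + 4·5 + 9)/6 = 30/6 = 5; σ²_A = ((9−1)/6)² = 1.778
te_B = (6 + 4·10 + 20)/6 = 66/6 = 11; σ²_B = ((20−6)/6)² = 5.444
te_C = (2 + 4·5 + 8)/6 = 30/6 = 5; σ²_C = ((8−2)/6)² = 1.000
te_D = (4 + 4·7 + 22)/6 = 54/6 = 9; σ²_D = ((22−4)/6)² = 9.000
te_E = (1 + 4·5 + 15)/6 = 36/6 = 6; σ²_E = ((15−1)/6)² = 5.444
te_F = (9 + 4·13 + 29)/6 = 90/6 = 15; σ²_F = ((29−9)/6)² = 11.111
te_G = (9 + 4·12 + 15)/6 = 72/6 = 12; σ²_G = ((15−9)/6)² = 1.000
te_H = (10 + 4·14 + 24)/6 = 90/6 = 15; σ²_H = ((24−10)/6)² = 5.444
te_I = (10 + 4·12 + 14)/6 = 72/6 = 12; σ²_I = ((14−10)/6)² = 0.444
te_J = (11 + 4·14 + 17)/6 = 84/6 = 14; σ²_J = ((17−11)/6)² = 1.000

Forward pass:
ES_A = 0; EF_A = 5
ES_B = 0; EF_B = 11
ES_C = 11; EF_C = 11+5 = 16
ES_D = max(EF_A=5, EF_B=11) = 11; EF_D = 11+9 = 20
ES_E = 11; EF_E = 11+6 = 17
ES_F = max(EF_A=5, EF_D=20) = 20; EF_F = 20+15 = 35
ES_G = max(EF_B=11, EF_C=16) = 16; EF_G = 16+12 = 28
ES_H = max(EF_B=11, EF_E=17) = 17; EF_H = 17+15 = 32
ES_I = max(EF_B=11, EF_D=20) = 20; EF_I = 20+12 = 32
ES_J = max(EF_F=35, EF_G=28, EF_H=32, EF_I=32) = 35; EF_J = 35+14 = 49
Expected project duration μ = 49 weeks. Critical path: B → D → F → J.

Variance along critical path = 5.444 + 9.000 + 11.111 + 1.000 = 26.556; σ = √26.556 = 5.153 weeks.
Z = (57 − 49) / 5.153 = 1.552
P(T ≤ 57) = Φ(1.552) ≈ 0.940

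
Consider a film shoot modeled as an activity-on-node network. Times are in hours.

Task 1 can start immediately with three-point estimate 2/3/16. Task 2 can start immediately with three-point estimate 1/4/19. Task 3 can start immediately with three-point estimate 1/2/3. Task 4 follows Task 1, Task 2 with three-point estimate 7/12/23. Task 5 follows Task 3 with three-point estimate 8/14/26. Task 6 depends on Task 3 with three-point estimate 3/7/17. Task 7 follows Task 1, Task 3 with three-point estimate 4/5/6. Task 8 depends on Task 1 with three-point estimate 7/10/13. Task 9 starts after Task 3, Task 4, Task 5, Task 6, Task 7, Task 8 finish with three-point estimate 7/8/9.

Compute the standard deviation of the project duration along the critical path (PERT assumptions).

4.03 hours

te_Task 1 = (2 + 4·3 + 16)/6 = 30/6 = 5; σ²_Task 1 = ((16−2)/6)² = 5.444
te_Task 2 = (1 + 4·4 + 19)/6 = 36/6 = 6; σ²_Task 2 = ((19−1)/6)² = 9.000
te_Task 3 = (1 + 4·2 + 3)/6 = 12/6 = 2; σ²_Task 3 = ((3−1)/6)² = 0.111
te_Task 4 = (7 + 4·12 + 23)/6 = 78/6 = 13; σ²_Task 4 = ((23−7)/6)² = 7.111
te_Task 5 = (8 + 4·14 + 26)/6 = 90/6 = 15; σ²_Task 5 = ((26−8)/6)² = 9.000
te_Task 6 = (3 + 4·7 + 17)/6 = 48/6 = 8; σ²_Task 6 = ((17−3)/6)² = 5.444
te_Task 7 = (4 + 4·5 + 6)/6 = 30/6 = 5; σ²_Task 7 = ((6−4)/6)² = 0.111
te_Task 8 = (7 + 4·10 + 13)/6 = 60/6 = 10; σ²_Task 8 = ((13−7)/6)² = 1.000
te_Task 9 = (7 + 4·8 + 9)/6 = 48/6 = 8; σ²_Task 9 = ((9−7)/6)² = 0.111

Forward pass:
ES_Task 1 = 0; EF_Task 1 = 5
ES_Task 2 = 0; EF_Task 2 = 6
ES_Task 3 = 0; EF_Task 3 = 2
ES_Task 4 = max(EF_Task 1=5, EF_Task 2=6) = 6; EF_Task 4 = 6+13 = 19
ES_Task 5 = 2; EF_Task 5 = 2+15 = 17
ES_Task 6 = 2; EF_Task 6 = 2+8 = 10
ES_Task 7 = max(EF_Task 1=5, EF_Task 3=2) = 5; EF_Task 7 = 5+5 = 10
ES_Task 8 = 5; EF_Task 8 = 5+10 = 15
ES_Task 9 = max(EF_Task 3=2, EF_Task 4=19, EF_Task 5=17, EF_Task 6=10, EF_Task 7=10, EF_Task 8=15) = 19; EF_Task 9 = 19+8 = 27
Expected project duration μ = 27 hours. Critical path: Task 2 → Task 4 → Task 9.

Variance along critical path = 9.000 + 7.111 + 0.111 = 16.222
σ = √16.222 = 4.028 hours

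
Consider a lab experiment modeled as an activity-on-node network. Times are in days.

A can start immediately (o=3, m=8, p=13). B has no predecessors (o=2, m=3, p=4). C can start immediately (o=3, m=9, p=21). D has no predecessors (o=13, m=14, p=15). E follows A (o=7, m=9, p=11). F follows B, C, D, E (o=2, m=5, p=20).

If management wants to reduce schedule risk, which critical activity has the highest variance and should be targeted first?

te_A = (3 + 4·8 + 13)/6 = 48/6 = 8; σ²_A = ((13−3)/6)² = 2.778
te_B = (2 + 4·3 + 4)/6 = 18/6 = 3; σ²_B = ((4−2)/6)² = 0.111
te_C = (3 + 4·9 + 21)/6 = 60/6 = 10; σ²_C = ((21−3)/6)² = 9.000
te_D = (13 + 4·14 + 15)/6 = 84/6 = 14; σ²_D = ((15−13)/6)² = 0.111
te_E = (7 + 4·9 + 11)/6 = 54/6 = 9; σ²_E = ((11−7)/6)² = 0.444
te_F = (2 + 4·5 + 20)/6 = 42/6 = 7; σ²_F = ((20−2)/6)² = 9.000

Forward pass:
ES_A = 0; EF_A = 8
ES_B = 0; EF_B = 3
ES_C = 0; EF_C = 10
ES_D = 0; EF_D = 14
ES_E = 8; EF_E = 8+9 = 17
ES_F = max(EF_B=3, EF_C=10, EF_D=14, EF_E=17) = 17; EF_F = 17+7 = 24
Expected project duration μ = 24 days. Critical path: A → E → F.

Variances on critical path: σ²_A=2.778, σ²_E=0.444, σ²_F=9.000.
Largest is σ²_F = 9.000.

F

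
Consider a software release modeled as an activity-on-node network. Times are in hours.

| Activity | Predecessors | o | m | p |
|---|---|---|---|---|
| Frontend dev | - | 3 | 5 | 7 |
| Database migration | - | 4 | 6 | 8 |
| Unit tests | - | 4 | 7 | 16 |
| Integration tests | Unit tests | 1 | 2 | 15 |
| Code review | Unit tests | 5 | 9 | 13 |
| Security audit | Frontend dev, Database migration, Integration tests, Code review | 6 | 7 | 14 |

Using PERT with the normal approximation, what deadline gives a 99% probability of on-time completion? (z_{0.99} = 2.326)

31.4 hours

te_Frontend dev = (3 + 4·5 + 7)/6 = 30/6 = 5; σ²_Frontend dev = ((7−3)/6)² = 0.444
te_Database migration = (4 + 4·6 + 8)/6 = 36/6 = 6; σ²_Database migration = ((8−4)/6)² = 0.444
te_Unit tests = (4 + 4·7 + 16)/6 = 48/6 = 8; σ²_Unit tests = ((16−4)/6)² = 4.000
te_Integration tests = (1 + 4·2 + 15)/6 = 24/6 = 4; σ²_Integration tests = ((15−1)/6)² = 5.444
te_Code review = (5 + 4·9 + 13)/6 = 54/6 = 9; σ²_Code review = ((13−5)/6)² = 1.778
te_Security audit = (6 + 4·7 + 14)/6 = 48/6 = 8; σ²_Security audit = ((14−6)/6)² = 1.778

Forward pass:
ES_Frontend dev = 0; EF_Frontend dev = 5
ES_Database migration = 0; EF_Database migration = 6
ES_Unit tests = 0; EF_Unit tests = 8
ES_Integration tests = 8; EF_Integration tests = 8+4 = 12
ES_Code review = 8; EF_Code review = 8+9 = 17
ES_Security audit = max(EF_Frontend dev=5, EF_Database migration=6, EF_Integration tests=12, EF_Code review=17) = 17; EF_Security audit = 17+8 = 25
Expected project duration μ = 25 hours. Critical path: Unit tests → Code review → Security audit.

Variance along critical path = 4.000 + 1.778 + 1.778 = 7.556; σ = 2.749 hours.
D = μ + z·σ = 25 + 2.326·2.749 = 31.4 hours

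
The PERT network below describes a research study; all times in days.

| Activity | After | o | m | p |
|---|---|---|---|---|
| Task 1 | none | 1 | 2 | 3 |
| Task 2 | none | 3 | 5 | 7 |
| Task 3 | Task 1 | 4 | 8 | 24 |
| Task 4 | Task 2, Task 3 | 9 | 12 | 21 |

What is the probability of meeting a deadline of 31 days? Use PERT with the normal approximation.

0.938

te_Task 1 = (1 + 4·2 + 3)/6 = 12/6 = 2; σ²_Task 1 = ((3−1)/6)² = 0.111
te_Task 2 = (3 + 4·5 + 7)/6 = 30/6 = 5; σ²_Task 2 = ((7−3)/6)² = 0.444
te_Task 3 = (4 + 4·8 + 24)/6 = 60/6 = 10; σ²_Task 3 = ((24−4)/6)² = 11.111
te_Task 4 = (9 + 4·12 + 21)/6 = 78/6 = 13; σ²_Task 4 = ((21−9)/6)² = 4.000

Forward pass:
ES_Task 1 = 0; EF_Task 1 = 2
ES_Task 2 = 0; EF_Task 2 = 5
ES_Task 3 = 2; EF_Task 3 = 2+10 = 12
ES_Task 4 = max(EF_Task 2=5, EF_Task 3=12) = 12; EF_Task 4 = 12+13 = 25
Expected project duration μ = 25 days. Critical path: Task 1 → Task 3 → Task 4.

Variance along critical path = 0.111 + 11.111 + 4.000 = 15.222; σ = √15.222 = 3.902 days.
Z = (31 − 25) / 3.902 = 1.538
P(T ≤ 31) = Φ(1.538) ≈ 0.938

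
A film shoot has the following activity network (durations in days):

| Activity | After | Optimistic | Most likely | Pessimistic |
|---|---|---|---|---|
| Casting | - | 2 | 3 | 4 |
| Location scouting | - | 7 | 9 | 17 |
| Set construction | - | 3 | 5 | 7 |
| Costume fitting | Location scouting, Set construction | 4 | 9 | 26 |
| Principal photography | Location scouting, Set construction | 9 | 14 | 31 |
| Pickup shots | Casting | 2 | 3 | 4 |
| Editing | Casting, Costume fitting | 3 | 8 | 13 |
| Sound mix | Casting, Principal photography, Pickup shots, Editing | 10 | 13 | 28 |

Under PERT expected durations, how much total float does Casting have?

te_Casting = (2 + 4·3 + 4)/6 = 18/6 = 3
te_Location scouting = (7 + 4·9 + 17)/6 = 60/6 = 10
te_Set construction = (3 + 4·5 + 7)/6 = 30/6 = 5
te_Costume fitting = (4 + 4·9 + 26)/6 = 66/6 = 11
te_Principal photography = (9 + 4·14 + 31)/6 = 96/6 = 16
te_Pickup shots = (2 + 4·3 + 4)/6 = 18/6 = 3
te_Editing = (3 + 4·8 + 13)/6 = 48/6 = 8
te_Sound mix = (10 + 4·13 + 28)/6 = 90/6 = 15

Forward pass:
ES_Casting = 0; EF_Casting = 3
ES_Location scouting = 0; EF_Location scouting = 10
ES_Set construction = 0; EF_Set construction = 5
ES_Costume fitting = max(EF_Location scouting=10, EF_Set construction=5) = 10; EF_Costume fitting = 10+11 = 21
ES_Principal photography = max(EF_Location scouting=10, EF_Set construction=5) = 10; EF_Principal photography = 10+16 = 26
ES_Pickup shots = 3; EF_Pickup shots = 3+3 = 6
ES_Editing = max(EF_Casting=3, EF_Costume fitting=21) = 21; EF_Editing = 21+8 = 29
ES_Sound mix = max(EF_Casting=3, EF_Principal photography=26, EF_Pickup shots=6, EF_Editing=29) = 29; EF_Sound mix = 29+15 = 44
Expected project duration μ = 44 days. Critical path: Location scouting → Costume fitting → Editing → Sound mix.

Backward pass:
LF_Sound mix = 44; LS_Sound mix = 44−15 = 29
LF_Editing = LS_Sound mix = 29; LS_Editing = 29−8 = 21
LF_Pickup shots = LS_Sound mix = 29; LS_Pickup shots = 29−3 = 26
LF_Principal photography = LS_Sound mix = 29; LS_Principal photography = 29−16 = 13
LF_Costume fitting = LS_Editing = 21; LS_Costume fitting = 21−11 = 10
LF_Set construction = min(LS_Costume fitting=10, LS_Principal photography=13) = 10; LS_Set construction = 10−5 = 5
LF_Location scouting = min(LS_Costume fitting=10, LS_Principal photography=13) = 10; LS_Location scouting = 10−10 = 0
LF_Casting = min(LS_Pickup shots=26, LS_Editing=21, LS_Sound mix=29) = 21; LS_Casting = 21−3 = 18
Slack_Casting = LS_Casting − ES_Casting = 18 − 0 = 18

18 days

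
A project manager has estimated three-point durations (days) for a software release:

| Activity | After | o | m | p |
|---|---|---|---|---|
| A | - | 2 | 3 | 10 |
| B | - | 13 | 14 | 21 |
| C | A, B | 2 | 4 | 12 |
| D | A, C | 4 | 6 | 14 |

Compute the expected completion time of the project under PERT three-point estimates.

27 days

te_A = (2 + 4·3 + 10)/6 = 24/6 = 4
te_B = (13 + 4·14 + 21)/6 = 90/6 = 15
te_C = (2 + 4·4 + 12)/6 = 30/6 = 5
te_D = (4 + 4·6 + 14)/6 = 42/6 = 7

Forward pass:
ES_A = 0; EF_A = 4
ES_B = 0; EF_B = 15
ES_C = max(EF_A=4, EF_B=15) = 15; EF_C = 15+5 = 20
ES_D = max(EF_A=4, EF_C=20) = 20; EF_D = 20+7 = 27
Expected project duration μ = 27 days. Critical path: B → C → D.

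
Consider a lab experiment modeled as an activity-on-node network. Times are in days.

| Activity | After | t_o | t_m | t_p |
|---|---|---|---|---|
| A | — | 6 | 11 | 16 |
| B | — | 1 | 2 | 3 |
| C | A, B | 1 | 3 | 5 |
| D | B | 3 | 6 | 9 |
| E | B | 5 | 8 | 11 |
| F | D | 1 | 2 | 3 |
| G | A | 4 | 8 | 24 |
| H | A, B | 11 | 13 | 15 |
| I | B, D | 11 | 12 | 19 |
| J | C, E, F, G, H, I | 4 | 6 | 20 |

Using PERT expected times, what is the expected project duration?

32 days

te_A = (6 + 4·11 + 16)/6 = 66/6 = 11
te_B = (1 + 4·2 + 3)/6 = 12/6 = 2
te_C = (1 + 4·3 + 5)/6 = 18/6 = 3
te_D = (3 + 4·6 + 9)/6 = 36/6 = 6
te_E = (5 + 4·8 + 11)/6 = 48/6 = 8
te_F = (1 + 4·2 + 3)/6 = 12/6 = 2
te_G = (4 + 4·8 + 24)/6 = 60/6 = 10
te_H = (11 + 4·13 + 15)/6 = 78/6 = 13
te_I = (11 + 4·12 + 19)/6 = 78/6 = 13
te_J = (4 + 4·6 + 20)/6 = 48/6 = 8

Forward pass:
ES_A = 0; EF_A = 11
ES_B = 0; EF_B = 2
ES_C = max(EF_A=11, EF_B=2) = 11; EF_C = 11+3 = 14
ES_D = 2; EF_D = 2+6 = 8
ES_E = 2; EF_E = 2+8 = 10
ES_F = 8; EF_F = 8+2 = 10
ES_G = 11; EF_G = 11+10 = 21
ES_H = max(EF_A=11, EF_B=2) = 11; EF_H = 11+13 = 24
ES_I = max(EF_B=2, EF_D=8) = 8; EF_I = 8+13 = 21
ES_J = max(EF_C=14, EF_E=10, EF_F=10, EF_G=21, EF_H=24, EF_I=21) = 24; EF_J = 24+8 = 32
Expected project duration μ = 32 days. Critical path: A → H → J.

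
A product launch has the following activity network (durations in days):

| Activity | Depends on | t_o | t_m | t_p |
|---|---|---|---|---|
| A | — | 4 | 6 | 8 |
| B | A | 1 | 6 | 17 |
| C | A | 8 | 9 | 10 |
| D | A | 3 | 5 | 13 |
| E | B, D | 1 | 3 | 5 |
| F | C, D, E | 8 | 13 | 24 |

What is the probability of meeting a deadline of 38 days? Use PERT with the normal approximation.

te_A = (4 + 4·6 + 8)/6 = 36/6 = 6; σ²_A = ((8−4)/6)² = 0.444
te_B = (1 + 4·6 + 17)/6 = 42/6 = 7; σ²_B = ((17−1)/6)² = 7.111
te_C = (8 + 4·9 + 10)/6 = 54/6 = 9; σ²_C = ((10−8)/6)² = 0.111
te_D = (3 + 4·5 + 13)/6 = 36/6 = 6; σ²_D = ((13−3)/6)² = 2.778
te_E = (1 + 4·3 + 5)/6 = 18/6 = 3; σ²_E = ((5−1)/6)² = 0.444
te_F = (8 + 4·13 + 24)/6 = 84/6 = 14; σ²_F = ((24−8)/6)² = 7.111

Forward pass:
ES_A = 0; EF_A = 6
ES_B = 6; EF_B = 6+7 = 13
ES_C = 6; EF_C = 6+9 = 15
ES_D = 6; EF_D = 6+6 = 12
ES_E = max(EF_B=13, EF_D=12) = 13; EF_E = 13+3 = 16
ES_F = max(EF_C=15, EF_D=12, EF_E=16) = 16; EF_F = 16+14 = 30
Expected project duration μ = 30 days. Critical path: A → B → E → F.

Variance along critical path = 0.444 + 7.111 + 0.444 + 7.111 = 15.111; σ = √15.111 = 3.887 days.
Z = (38 − 30) / 3.887 = 2.058
P(T ≤ 38) = Φ(2.058) ≈ 0.980

0.980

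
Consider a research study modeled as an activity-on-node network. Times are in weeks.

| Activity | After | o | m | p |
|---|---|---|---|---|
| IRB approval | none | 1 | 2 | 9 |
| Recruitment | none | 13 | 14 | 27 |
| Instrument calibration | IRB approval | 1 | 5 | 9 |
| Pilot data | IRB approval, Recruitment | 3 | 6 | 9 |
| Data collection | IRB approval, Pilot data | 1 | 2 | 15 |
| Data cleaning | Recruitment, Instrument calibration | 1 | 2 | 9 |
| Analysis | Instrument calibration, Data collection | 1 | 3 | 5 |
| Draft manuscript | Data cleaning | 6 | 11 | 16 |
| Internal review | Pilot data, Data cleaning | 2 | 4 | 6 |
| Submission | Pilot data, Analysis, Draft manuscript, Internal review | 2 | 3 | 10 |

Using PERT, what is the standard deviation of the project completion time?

3.43 weeks

te_IRB approval = (1 + 4·2 + 9)/6 = 18/6 = 3; σ²_IRB approval = ((9−1)/6)² = 1.778
te_Recruitment = (13 + 4·14 + 27)/6 = 96/6 = 16; σ²_Recruitment = ((27−13)/6)² = 5.444
te_Instrument calibration = (1 + 4·5 + 9)/6 = 30/6 = 5; σ²_Instrument calibration = ((9−1)/6)² = 1.778
te_Pilot data = (3 + 4·6 + 9)/6 = 36/6 = 6; σ²_Pilot data = ((9−3)/6)² = 1.000
te_Data collection = (1 + 4·2 + 15)/6 = 24/6 = 4; σ²_Data collection = ((15−1)/6)² = 5.444
te_Data cleaning = (1 + 4·2 + 9)/6 = 18/6 = 3; σ²_Data cleaning = ((9−1)/6)² = 1.778
te_Analysis = (1 + 4·3 + 5)/6 = 18/6 = 3; σ²_Analysis = ((5−1)/6)² = 0.444
te_Draft manuscript = (6 + 4·11 + 16)/6 = 66/6 = 11; σ²_Draft manuscript = ((16−6)/6)² = 2.778
te_Internal review = (2 + 4·4 + 6)/6 = 24/6 = 4; σ²_Internal review = ((6−2)/6)² = 0.444
te_Submission = (2 + 4·3 + 10)/6 = 24/6 = 4; σ²_Submission = ((10−2)/6)² = 1.778

Forward pass:
ES_IRB approval = 0; EF_IRB approval = 3
ES_Recruitment = 0; EF_Recruitment = 16
ES_Instrument calibration = 3; EF_Instrument calibration = 3+5 = 8
ES_Pilot data = max(EF_IRB approval=3, EF_Recruitment=16) = 16; EF_Pilot data = 16+6 = 22
ES_Data collection = max(EF_IRB approval=3, EF_Pilot data=22) = 22; EF_Data collection = 22+4 = 26
ES_Data cleaning = max(EF_Recruitment=16, EF_Instrument calibration=8) = 16; EF_Data cleaning = 16+3 = 19
ES_Analysis = max(EF_Instrument calibration=8, EF_Data collection=26) = 26; EF_Analysis = 26+3 = 29
ES_Draft manuscript = 19; EF_Draft manuscript = 19+11 = 30
ES_Internal review = max(EF_Pilot data=22, EF_Data cleaning=19) = 22; EF_Internal review = 22+4 = 26
ES_Submission = max(EF_Pilot data=22, EF_Analysis=29, EF_Draft manuscript=30, EF_Internal review=26) = 30; EF_Submission = 30+4 = 34
Expected project duration μ = 34 weeks. Critical path: Recruitment → Data cleaning → Draft manuscript → Submission.

Variance along critical path = 5.444 + 1.778 + 2.778 + 1.778 = 11.778
σ = √11.778 = 3.432 weeks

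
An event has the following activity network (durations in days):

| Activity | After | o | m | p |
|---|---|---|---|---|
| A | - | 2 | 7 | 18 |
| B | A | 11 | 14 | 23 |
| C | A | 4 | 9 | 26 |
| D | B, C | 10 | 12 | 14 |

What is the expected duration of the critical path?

te_A = (2 + 4·7 + 18)/6 = 48/6 = 8
te_B = (11 + 4·14 + 23)/6 = 90/6 = 15
te_C = (4 + 4·9 + 26)/6 = 66/6 = 11
te_D = (10 + 4·12 + 14)/6 = 72/6 = 12

Forward pass:
ES_A = 0; EF_A = 8
ES_B = 8; EF_B = 8+15 = 23
ES_C = 8; EF_C = 8+11 = 19
ES_D = max(EF_B=23, EF_C=19) = 23; EF_D = 23+12 = 35
Expected project duration μ = 35 days. Critical path: A → B → D.

35 days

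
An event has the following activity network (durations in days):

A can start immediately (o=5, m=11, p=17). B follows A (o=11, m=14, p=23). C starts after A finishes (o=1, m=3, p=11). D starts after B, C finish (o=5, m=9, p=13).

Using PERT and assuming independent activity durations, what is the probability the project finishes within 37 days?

te_A = (5 + 4·11 + 17)/6 = 66/6 = 11; σ²_A = ((17−5)/6)² = 4.000
te_B = (11 + 4·14 + 23)/6 = 90/6 = 15; σ²_B = ((23−11)/6)² = 4.000
te_C = (1 + 4·3 + 11)/6 = 24/6 = 4; σ²_C = ((11−1)/6)² = 2.778
te_D = (5 + 4·9 + 13)/6 = 54/6 = 9; σ²_D = ((13−5)/6)² = 1.778

Forward pass:
ES_A = 0; EF_A = 11
ES_B = 11; EF_B = 11+15 = 26
ES_C = 11; EF_C = 11+4 = 15
ES_D = max(EF_B=26, EF_C=15) = 26; EF_D = 26+9 = 35
Expected project duration μ = 35 days. Critical path: A → B → D.

Variance along critical path = 4.000 + 4.000 + 1.778 = 9.778; σ = √9.778 = 3.127 days.
Z = (37 − 35) / 3.127 = 0.640
P(T ≤ 37) = Φ(0.640) ≈ 0.739

0.739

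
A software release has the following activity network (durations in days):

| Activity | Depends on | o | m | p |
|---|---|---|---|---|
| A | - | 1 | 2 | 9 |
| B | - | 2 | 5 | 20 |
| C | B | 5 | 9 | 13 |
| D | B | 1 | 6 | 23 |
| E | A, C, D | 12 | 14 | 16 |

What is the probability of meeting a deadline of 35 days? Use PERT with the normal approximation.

0.932

te_A = (1 + 4·2 + 9)/6 = 18/6 = 3; σ²_A = ((9−1)/6)² = 1.778
te_B = (2 + 4·5 + 20)/6 = 42/6 = 7; σ²_B = ((20−2)/6)² = 9.000
te_C = (5 + 4·9 + 13)/6 = 54/6 = 9; σ²_C = ((13−5)/6)² = 1.778
te_D = (1 + 4·6 + 23)/6 = 48/6 = 8; σ²_D = ((23−1)/6)² = 13.444
te_E = (12 + 4·14 + 16)/6 = 84/6 = 14; σ²_E = ((16−12)/6)² = 0.444

Forward pass:
ES_A = 0; EF_A = 3
ES_B = 0; EF_B = 7
ES_C = 7; EF_C = 7+9 = 16
ES_D = 7; EF_D = 7+8 = 15
ES_E = max(EF_A=3, EF_C=16, EF_D=15) = 16; EF_E = 16+14 = 30
Expected project duration μ = 30 days. Critical path: B → C → E.

Variance along critical path = 9.000 + 1.778 + 0.444 = 11.222; σ = √11.222 = 3.350 days.
Z = (35 − 30) / 3.350 = 1.493
P(T ≤ 35) = Φ(1.493) ≈ 0.932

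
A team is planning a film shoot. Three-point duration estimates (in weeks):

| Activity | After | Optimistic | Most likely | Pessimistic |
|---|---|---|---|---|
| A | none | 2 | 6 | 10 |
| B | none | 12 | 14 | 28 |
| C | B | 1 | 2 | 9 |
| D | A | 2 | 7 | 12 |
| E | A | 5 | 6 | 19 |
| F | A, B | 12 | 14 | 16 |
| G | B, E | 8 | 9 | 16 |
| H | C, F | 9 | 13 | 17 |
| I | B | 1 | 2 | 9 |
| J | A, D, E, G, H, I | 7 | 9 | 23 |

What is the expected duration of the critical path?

te_A = (2 + 4·6 + 10)/6 = 36/6 = 6
te_B = (12 + 4·14 + 28)/6 = 96/6 = 16
te_C = (1 + 4·2 + 9)/6 = 18/6 = 3
te_D = (2 + 4·7 + 12)/6 = 42/6 = 7
te_E = (5 + 4·6 + 19)/6 = 48/6 = 8
te_F = (12 + 4·14 + 16)/6 = 84/6 = 14
te_G = (8 + 4·9 + 16)/6 = 60/6 = 10
te_H = (9 + 4·13 + 17)/6 = 78/6 = 13
te_I = (1 + 4·2 + 9)/6 = 18/6 = 3
te_J = (7 + 4·9 + 23)/6 = 66/6 = 11

Forward pass:
ES_A = 0; EF_A = 6
ES_B = 0; EF_B = 16
ES_C = 16; EF_C = 16+3 = 19
ES_D = 6; EF_D = 6+7 = 13
ES_E = 6; EF_E = 6+8 = 14
ES_F = max(EF_A=6, EF_B=16) = 16; EF_F = 16+14 = 30
ES_G = max(EF_B=16, EF_E=14) = 16; EF_G = 16+10 = 26
ES_H = max(EF_C=19, EF_F=30) = 30; EF_H = 30+13 = 43
ES_I = 16; EF_I = 16+3 = 19
ES_J = max(EF_A=6, EF_D=13, EF_E=14, EF_G=26, EF_H=43, EF_I=19) = 43; EF_J = 43+11 = 54
Expected project duration μ = 54 weeks. Critical path: B → F → H → J.

54 weeks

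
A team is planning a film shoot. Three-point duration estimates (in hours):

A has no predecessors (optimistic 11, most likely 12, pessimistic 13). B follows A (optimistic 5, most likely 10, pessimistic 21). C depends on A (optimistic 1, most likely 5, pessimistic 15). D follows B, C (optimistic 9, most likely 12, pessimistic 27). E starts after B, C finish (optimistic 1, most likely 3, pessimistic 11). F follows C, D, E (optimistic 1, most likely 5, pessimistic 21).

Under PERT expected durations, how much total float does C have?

5 hours

te_A = (11 + 4·12 + 13)/6 = 72/6 = 12
te_B = (5 + 4·10 + 21)/6 = 66/6 = 11
te_C = (1 + 4·5 + 15)/6 = 36/6 = 6
te_D = (9 + 4·12 + 27)/6 = 84/6 = 14
te_E = (1 + 4·3 + 11)/6 = 24/6 = 4
te_F = (1 + 4·5 + 21)/6 = 42/6 = 7

Forward pass:
ES_A = 0; EF_A = 12
ES_B = 12; EF_B = 12+11 = 23
ES_C = 12; EF_C = 12+6 = 18
ES_D = max(EF_B=23, EF_C=18) = 23; EF_D = 23+14 = 37
ES_E = max(EF_B=23, EF_C=18) = 23; EF_E = 23+4 = 27
ES_F = max(EF_C=18, EF_D=37, EF_E=27) = 37; EF_F = 37+7 = 44
Expected project duration μ = 44 hours. Critical path: A → B → D → F.

Backward pass:
LF_F = 44; LS_F = 44−7 = 37
LF_E = LS_F = 37; LS_E = 37−4 = 33
LF_D = LS_F = 37; LS_D = 37−14 = 23
LF_C = min(LS_D=23, LS_E=33, LS_F=37) = 23; LS_C = 23−6 = 17
LF_B = min(LS_D=23, LS_E=33) = 23; LS_B = 23−11 = 12
LF_A = min(LS_B=12, LS_C=17) = 12; LS_A = 12−12 = 0
Slack_C = LS_C − ES_C = 17 − 12 = 5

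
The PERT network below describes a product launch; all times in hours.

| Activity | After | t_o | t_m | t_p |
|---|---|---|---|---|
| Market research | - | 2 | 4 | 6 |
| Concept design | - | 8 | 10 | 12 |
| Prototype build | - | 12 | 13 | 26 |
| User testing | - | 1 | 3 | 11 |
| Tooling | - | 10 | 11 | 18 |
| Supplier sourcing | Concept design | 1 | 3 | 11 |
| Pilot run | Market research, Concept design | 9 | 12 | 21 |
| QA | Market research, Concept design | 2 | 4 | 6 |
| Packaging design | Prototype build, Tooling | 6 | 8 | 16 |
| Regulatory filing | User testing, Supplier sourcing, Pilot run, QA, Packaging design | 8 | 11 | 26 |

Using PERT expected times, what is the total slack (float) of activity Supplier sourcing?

10 hours

te_Market research = (2 + 4·4 + 6)/6 = 24/6 = 4
te_Concept design = (8 + 4·10 + 12)/6 = 60/6 = 10
te_Prototype build = (12 + 4·13 + 26)/6 = 90/6 = 15
te_User testing = (1 + 4·3 + 11)/6 = 24/6 = 4
te_Tooling = (10 + 4·11 + 18)/6 = 72/6 = 12
te_Supplier sourcing = (1 + 4·3 + 11)/6 = 24/6 = 4
te_Pilot run = (9 + 4·12 + 21)/6 = 78/6 = 13
te_QA = (2 + 4·4 + 6)/6 = 24/6 = 4
te_Packaging design = (6 + 4·8 + 16)/6 = 54/6 = 9
te_Regulatory filing = (8 + 4·11 + 26)/6 = 78/6 = 13

Forward pass:
ES_Market research = 0; EF_Market research = 4
ES_Concept design = 0; EF_Concept design = 10
ES_Prototype build = 0; EF_Prototype build = 15
ES_User testing = 0; EF_User testing = 4
ES_Tooling = 0; EF_Tooling = 12
ES_Supplier sourcing = 10; EF_Supplier sourcing = 10+4 = 14
ES_Pilot run = max(EF_Market research=4, EF_Concept design=10) = 10; EF_Pilot run = 10+13 = 23
ES_QA = max(EF_Market research=4, EF_Concept design=10) = 10; EF_QA = 10+4 = 14
ES_Packaging design = max(EF_Prototype build=15, EF_Tooling=12) = 15; EF_Packaging design = 15+9 = 24
ES_Regulatory filing = max(EF_User testing=4, EF_Supplier sourcing=14, EF_Pilot run=23, EF_QA=14, EF_Packaging design=24) = 24; EF_Regulatory filing = 24+13 = 37
Expected project duration μ = 37 hours. Critical path: Prototype build → Packaging design → Regulatory filing.

Backward pass:
LF_Regulatory filing = 37; LS_Regulatory filing = 37−13 = 24
LF_Packaging design = LS_Regulatory filing = 24; LS_Packaging design = 24−9 = 15
LF_QA = LS_Regulatory filing = 24; LS_QA = 24−4 = 20
LF_Pilot run = LS_Regulatory filing = 24; LS_Pilot run = 24−13 = 11
LF_Supplier sourcing = LS_Regulatory filing = 24; LS_Supplier sourcing = 24−4 = 20
LF_Tooling = LS_Packaging design = 15; LS_Tooling = 15−12 = 3
LF_User testing = LS_Regulatory filing = 24; LS_User testing = 24−4 = 20
LF_Prototype build = LS_Packaging design = 15; LS_Prototype build = 15−15 = 0
LF_Concept design = min(LS_Supplier sourcing=20, LS_Pilot run=11, LS_QA=20) = 11; LS_Concept design = 11−10 = 1
LF_Market research = min(LS_Pilot run=11, LS_QA=20) = 11; LS_Market research = 11−4 = 7
Slack_Supplier sourcing = LS_Supplier sourcing − ES_Supplier sourcing = 20 − 10 = 10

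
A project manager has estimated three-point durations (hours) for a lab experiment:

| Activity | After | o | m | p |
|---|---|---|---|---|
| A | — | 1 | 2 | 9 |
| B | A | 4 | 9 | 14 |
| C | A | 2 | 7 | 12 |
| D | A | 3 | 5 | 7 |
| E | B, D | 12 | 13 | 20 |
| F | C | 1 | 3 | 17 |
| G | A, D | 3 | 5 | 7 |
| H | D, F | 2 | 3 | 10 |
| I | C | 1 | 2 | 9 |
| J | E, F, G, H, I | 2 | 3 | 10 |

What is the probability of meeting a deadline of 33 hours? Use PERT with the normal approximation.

0.854

te_A = (1 + 4·2 + 9)/6 = 18/6 = 3; σ²_A = ((9−1)/6)² = 1.778
te_B = (4 + 4·9 + 14)/6 = 54/6 = 9; σ²_B = ((14−4)/6)² = 2.778
te_C = (2 + 4·7 + 12)/6 = 42/6 = 7; σ²_C = ((12−2)/6)² = 2.778
te_D = (3 + 4·5 + 7)/6 = 30/6 = 5; σ²_D = ((7−3)/6)² = 0.444
te_E = (12 + 4·13 + 20)/6 = 84/6 = 14; σ²_E = ((20−12)/6)² = 1.778
te_F = (1 + 4·3 + 17)/6 = 30/6 = 5; σ²_F = ((17−1)/6)² = 7.111
te_G = (3 + 4·5 + 7)/6 = 30/6 = 5; σ²_G = ((7−3)/6)² = 0.444
te_H = (2 + 4·3 + 10)/6 = 24/6 = 4; σ²_H = ((10−2)/6)² = 1.778
te_I = (1 + 4·2 + 9)/6 = 18/6 = 3; σ²_I = ((9−1)/6)² = 1.778
te_J = (2 + 4·3 + 10)/6 = 24/6 = 4; σ²_J = ((10−2)/6)² = 1.778

Forward pass:
ES_A = 0; EF_A = 3
ES_B = 3; EF_B = 3+9 = 12
ES_C = 3; EF_C = 3+7 = 10
ES_D = 3; EF_D = 3+5 = 8
ES_E = max(EF_B=12, EF_D=8) = 12; EF_E = 12+14 = 26
ES_F = 10; EF_F = 10+5 = 15
ES_G = max(EF_A=3, EF_D=8) = 8; EF_G = 8+5 = 13
ES_H = max(EF_D=8, EF_F=15) = 15; EF_H = 15+4 = 19
ES_I = 10; EF_I = 10+3 = 13
ES_J = max(EF_E=26, EF_F=15, EF_G=13, EF_H=19, EF_I=13) = 26; EF_J = 26+4 = 30
Expected project duration μ = 30 hours. Critical path: A → B → E → J.

Variance along critical path = 1.778 + 2.778 + 1.778 + 1.778 = 8.111; σ = √8.111 = 2.848 hours.
Z = (33 − 30) / 2.848 = 1.053
P(T ≤ 33) = Φ(1.053) ≈ 0.854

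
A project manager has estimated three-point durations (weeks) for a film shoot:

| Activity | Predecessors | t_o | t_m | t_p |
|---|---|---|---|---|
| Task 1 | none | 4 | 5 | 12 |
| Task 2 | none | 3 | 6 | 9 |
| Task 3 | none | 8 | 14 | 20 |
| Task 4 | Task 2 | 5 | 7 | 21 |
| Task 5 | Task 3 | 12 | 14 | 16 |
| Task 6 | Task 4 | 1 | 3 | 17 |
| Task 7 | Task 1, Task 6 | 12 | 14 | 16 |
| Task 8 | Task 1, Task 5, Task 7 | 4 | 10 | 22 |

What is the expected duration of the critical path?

te_Task 1 = (4 + 4·5 + 12)/6 = 36/6 = 6
te_Task 2 = (3 + 4·6 + 9)/6 = 36/6 = 6
te_Task 3 = (8 + 4·14 + 20)/6 = 84/6 = 14
te_Task 4 = (5 + 4·7 + 21)/6 = 54/6 = 9
te_Task 5 = (12 + 4·14 + 16)/6 = 84/6 = 14
te_Task 6 = (1 + 4·3 + 17)/6 = 30/6 = 5
te_Task 7 = (12 + 4·14 + 16)/6 = 84/6 = 14
te_Task 8 = (4 + 4·10 + 22)/6 = 66/6 = 11

Forward pass:
ES_Task 1 = 0; EF_Task 1 = 6
ES_Task 2 = 0; EF_Task 2 = 6
ES_Task 3 = 0; EF_Task 3 = 14
ES_Task 4 = 6; EF_Task 4 = 6+9 = 15
ES_Task 5 = 14; EF_Task 5 = 14+14 = 28
ES_Task 6 = 15; EF_Task 6 = 15+5 = 20
ES_Task 7 = max(EF_Task 1=6, EF_Task 6=20) = 20; EF_Task 7 = 20+14 = 34
ES_Task 8 = max(EF_Task 1=6, EF_Task 5=28, EF_Task 7=34) = 34; EF_Task 8 = 34+11 = 45
Expected project duration μ = 45 weeks. Critical path: Task 2 → Task 4 → Task 6 → Task 7 → Task 8.

45 weeks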